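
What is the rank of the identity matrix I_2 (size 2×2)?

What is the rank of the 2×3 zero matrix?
rank(I_2) = 2, rank(0) = 0

The identity I_2 has 2 columns that are the standard basis vectors e_1, …, e_2. These are linearly independent, so all 2 columns are pivots and rank(I_2) = 2.
The 2×3 zero matrix has every entry zero, so every row is the zero row and there are no pivots; rank(0) = 0.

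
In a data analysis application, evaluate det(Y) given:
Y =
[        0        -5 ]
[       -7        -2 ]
det(Y) = -35

For a 2×2 matrix [[a, b], [c, d]], det = a*d - b*c.
det(Y) = (0)*(-2) - (-5)*(-7) = 0 - 35 = -35.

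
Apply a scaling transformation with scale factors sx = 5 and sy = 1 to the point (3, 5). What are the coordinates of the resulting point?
(15, 5)

Scaling matrix:
[[5, 0], [0, 1]]
Result: (3 × 5, 5 × 1) = (15, 5)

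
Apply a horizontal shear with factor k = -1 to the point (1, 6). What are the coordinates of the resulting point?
(-5, 6)

Shear matrix for horizontal shear with factor k = -1:
[[1, -1], [0, 1]]
Result: (1, 6) → (-5, 6)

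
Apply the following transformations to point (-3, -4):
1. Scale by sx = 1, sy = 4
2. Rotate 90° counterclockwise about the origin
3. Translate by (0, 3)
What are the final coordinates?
(16, 0)

Step 1: Scale → (-3, -16)
Step 2: Rotate 90° → (16, -3)
Step 3: Translate → (16, 0)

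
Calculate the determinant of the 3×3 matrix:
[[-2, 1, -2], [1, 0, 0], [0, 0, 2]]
-2

Expansion along first row:
det = -2·det([[0,0],[0,2]]) - 1·det([[1,0],[0,2]]) + -2·det([[1,0],[0,0]])
    = -2·(0·2 - 0·0) - 1·(1·2 - 0·0) + -2·(1·0 - 0·0)
    = -2·0 - 1·2 + -2·0
    = 0 + -2 + 0 = -2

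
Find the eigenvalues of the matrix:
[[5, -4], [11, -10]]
λ = -6 and λ = 1

Characteristic equation: det(A - λI) = 0
λ² - (trace)λ + (det) = 0
λ² - (-5)λ + (-6) = 0
λ² + 5λ - 6 = 0
Solving: λ = -6, 1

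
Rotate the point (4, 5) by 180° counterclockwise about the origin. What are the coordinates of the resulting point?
(-4, -5)

Rotation matrix R(θ) = [[cos θ, -sin θ], [sin θ, cos θ]]; for θ = 180°:
R = [[-1, 0], [0, -1]]
Result: R × [4, 5]ᵀ = [-1·4 + (0)·5, 0·4 + (-1)·5]ᵀ = (-4, -5)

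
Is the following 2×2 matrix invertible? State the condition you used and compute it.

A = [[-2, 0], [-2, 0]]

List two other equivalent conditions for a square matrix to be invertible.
No, not invertible; det(A) = 0 (two rows are equal, so the rows are linearly dependent). Equivalent conditions (failing for this A): rank(A) < 2; Ax = 0 has non-trivial solutions; 0 is an eigenvalue; the columns are linearly dependent.

To check invertibility, compute det(A).
In this matrix, row 0 and the last row are identical, so one row is a scalar multiple of another and the rows are linearly dependent.
A matrix with linearly dependent rows has det = 0 and is not invertible.
Equivalent failed conditions:
- rank(A) < 2.
- Ax = 0 has non-trivial solutions.
- 0 is an eigenvalue.
- The columns are linearly dependent.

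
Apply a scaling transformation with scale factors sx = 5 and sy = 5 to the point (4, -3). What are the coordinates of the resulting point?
(20, -15)

Scaling matrix:
[[5, 0], [0, 5]]
Result: (4 × 5, -3 × 5) = (20, -15)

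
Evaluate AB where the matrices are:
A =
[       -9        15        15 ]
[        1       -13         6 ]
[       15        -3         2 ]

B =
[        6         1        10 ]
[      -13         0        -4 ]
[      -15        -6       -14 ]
AB =
[     -474       -99      -360 ]
[       85       -35       -22 ]
[       99         3       134 ]

Matrix multiplication: (AB)[i][j] = sum over k of A[i][k] * B[k][j].
  (AB)[0][0] = (-9)*(6) + (15)*(-13) + (15)*(-15) = -474
  (AB)[0][1] = (-9)*(1) + (15)*(0) + (15)*(-6) = -99
  (AB)[0][2] = (-9)*(10) + (15)*(-4) + (15)*(-14) = -360
  (AB)[1][0] = (1)*(6) + (-13)*(-13) + (6)*(-15) = 85
  (AB)[1][1] = (1)*(1) + (-13)*(0) + (6)*(-6) = -35
  (AB)[1][2] = (1)*(10) + (-13)*(-4) + (6)*(-14) = -22
  (AB)[2][0] = (15)*(6) + (-3)*(-13) + (2)*(-15) = 99
  (AB)[2][1] = (15)*(1) + (-3)*(0) + (2)*(-6) = 3
  (AB)[2][2] = (15)*(10) + (-3)*(-4) + (2)*(-14) = 134
AB =
[     -474       -99      -360 ]
[       85       -35       -22 ]
[       99         3       134 ]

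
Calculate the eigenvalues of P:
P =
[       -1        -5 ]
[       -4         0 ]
λ = -5, 4

Solve det(P - λI) = 0. For a 2×2 matrix the characteristic equation is λ² - (trace)λ + det = 0.
trace(P) = a + d = -1 + 0 = -1.
det(P) = a*d - b*c = (-1)*(0) - (-5)*(-4) = 0 - 20 = -20.
Characteristic equation: λ² - (-1)λ + (-20) = 0.
Discriminant = (-1)² - 4*(-20) = 1 + 80 = 81.
λ = (-1 ± √81) / 2 = (-1 ± 9) / 2 = -5, 4.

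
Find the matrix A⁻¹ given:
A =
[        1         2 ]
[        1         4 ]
det(A) = 2
A⁻¹ =
[        2        -1 ]
[     -1/2       1/2 ]

For a 2×2 matrix A = [[a, b], [c, d]] with det(A) ≠ 0, A⁻¹ = (1/det(A)) * [[d, -b], [-c, a]].
det(A) = (1)*(4) - (2)*(1) = 4 - 2 = 2.
A⁻¹ = (1/2) * [[4, -2], [-1, 1]].
Dividing each entry by 2 and reducing:
A⁻¹ =
[        2        -1 ]
[     -1/2       1/2 ]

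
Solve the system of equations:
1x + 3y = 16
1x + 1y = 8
x = 4, y = 4

Use elimination (row reduction):
Equation 1: 1x + 3y = 16.
Equation 2: 1x + 1y = 8.
Multiply Eq1 by 1 and Eq2 by 1: 1x + 3y = 16;  1x + 1y = 8.
Subtract: (-2)y = -8, so y = 4.
Back-substitute into Eq1: 1x + 3*(4) = 16, so x = 4.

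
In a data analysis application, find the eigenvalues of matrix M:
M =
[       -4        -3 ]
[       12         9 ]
λ = 0, 5

Solve det(M - λI) = 0. For a 2×2 matrix the characteristic equation is λ² - (trace)λ + det = 0.
trace(M) = a + d = -4 + 9 = 5.
det(M) = a*d - b*c = (-4)*(9) - (-3)*(12) = -36 + 36 = 0.
Characteristic equation: λ² - (5)λ + (0) = 0.
Discriminant = (5)² - 4*(0) = 25 - 0 = 25.
λ = (5 ± √25) / 2 = (5 ± 5) / 2 = 0, 5.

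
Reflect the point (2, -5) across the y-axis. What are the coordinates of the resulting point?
(-2, -5)

Reflection across y-axis: (2, -5) → (-2, -5)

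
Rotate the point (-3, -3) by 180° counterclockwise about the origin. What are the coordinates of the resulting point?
(3, 3)

Rotation matrix R(θ) = [[cos θ, -sin θ], [sin θ, cos θ]]; for θ = 180°:
R = [[-1, 0], [0, -1]]
Result: R × [-3, -3]ᵀ = [-1·-3 + (0)·-3, 0·-3 + (-1)·-3]ᵀ = (3, 3)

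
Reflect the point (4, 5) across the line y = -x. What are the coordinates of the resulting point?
(-5, -4)

Reflection across line y = -x: (4, 5) → (-5, -4)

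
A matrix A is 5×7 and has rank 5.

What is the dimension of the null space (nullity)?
2

The rank-nullity theorem for an m×n matrix states:
rank(A) + nullity(A) = n (the number of columns).
Here n = 7 and rank(A) = 5, so nullity(A) = 7 - 5 = 2.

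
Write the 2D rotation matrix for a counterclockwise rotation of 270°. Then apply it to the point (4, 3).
R = [[0, 1], [-1, 0]]; R·(4, 3) = (3, -4)

Rotation matrix formula: R(θ) = [[cos θ, -sin θ], [sin θ, cos θ]]
For θ = 270°:
cos(270°) = 0
sin(270°) = -1
R = [[0, 1], [-1, 0]]
Apply to (4, 3): [0·4 + (1)·3, -1·4 + 0·3] = (3, -4)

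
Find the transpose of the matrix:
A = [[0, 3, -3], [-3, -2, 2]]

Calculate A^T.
[[0, -3], [3, -2], [-3, 2]]

The transpose sends entry (i,j) to (j,i); rows become columns.
Row 0 of A: [0, 3, -3] -> column 0 of A^T.
Row 1 of A: [-3, -2, 2] -> column 1 of A^T.
A^T = [[0, -3], [3, -2], [-3, 2]]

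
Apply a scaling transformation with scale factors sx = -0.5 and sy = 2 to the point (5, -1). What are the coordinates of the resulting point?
(-2.5, -2)

Scaling matrix:
[[-0.50, 0], [0, 2]]
Result: (5 × -0.5, -1 × 2) = (-2.5, -2)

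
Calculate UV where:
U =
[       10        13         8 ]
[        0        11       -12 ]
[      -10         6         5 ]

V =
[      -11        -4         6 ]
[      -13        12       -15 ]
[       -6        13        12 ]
UV =
[     -327       220       -39 ]
[      -71       -24      -309 ]
[        2       177       -90 ]

Matrix multiplication: (UV)[i][j] = sum over k of U[i][k] * V[k][j].
  (UV)[0][0] = (10)*(-11) + (13)*(-13) + (8)*(-6) = -327
  (UV)[0][1] = (10)*(-4) + (13)*(12) + (8)*(13) = 220
  (UV)[0][2] = (10)*(6) + (13)*(-15) + (8)*(12) = -39
  (UV)[1][0] = (0)*(-11) + (11)*(-13) + (-12)*(-6) = -71
  (UV)[1][1] = (0)*(-4) + (11)*(12) + (-12)*(13) = -24
  (UV)[1][2] = (0)*(6) + (11)*(-15) + (-12)*(12) = -309
  (UV)[2][0] = (-10)*(-11) + (6)*(-13) + (5)*(-6) = 2
  (UV)[2][1] = (-10)*(-4) + (6)*(12) + (5)*(13) = 177
  (UV)[2][2] = (-10)*(6) + (6)*(-15) + (5)*(12) = -90
UV =
[     -327       220       -39 ]
[      -71       -24      -309 ]
[        2       177       -90 ]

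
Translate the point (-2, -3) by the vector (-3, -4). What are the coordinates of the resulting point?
(-5, -7)

Translation by (-3, -4):
x' = -2 + -3 = -5
y' = -3 + -4 = -7
Homogeneous matrix: [[1, 0, -3], [0, 1, -4], [0, 0, 1]]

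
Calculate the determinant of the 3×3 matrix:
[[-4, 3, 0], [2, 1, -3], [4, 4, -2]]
-64

Expansion along first row:
det = -4·det([[1,-3],[4,-2]]) - 3·det([[2,-3],[4,-2]]) + 0·det([[2,1],[4,4]])
    = -4·(1·-2 - -3·4) - 3·(2·-2 - -3·4) + 0·(2·4 - 1·4)
    = -4·10 - 3·8 + 0·4
    = -40 + -24 + 0 = -64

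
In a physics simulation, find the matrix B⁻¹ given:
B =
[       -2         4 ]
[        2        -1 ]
det(B) = -6
B⁻¹ =
[      1/6       2/3 ]
[      1/3       1/3 ]

For a 2×2 matrix B = [[a, b], [c, d]] with det(B) ≠ 0, B⁻¹ = (1/det(B)) * [[d, -b], [-c, a]].
det(B) = (-2)*(-1) - (4)*(2) = 2 - 8 = -6.
B⁻¹ = (1/-6) * [[-1, -4], [-2, -2]].
Dividing each entry by -6 and reducing:
B⁻¹ =
[      1/6       2/3 ]
[      1/3       1/3 ]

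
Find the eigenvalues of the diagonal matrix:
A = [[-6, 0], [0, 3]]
λ₁ = -6, λ₂ = 3

The characteristic polynomial of A is det(A - λI) = (-6 - λ)(3 - λ) = 0.
The roots are λ = -6 and λ = 3, so the eigenvalues are the diagonal entries.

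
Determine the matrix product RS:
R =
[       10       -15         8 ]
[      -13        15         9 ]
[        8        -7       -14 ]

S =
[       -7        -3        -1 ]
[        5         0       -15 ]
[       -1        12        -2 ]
RS =
[     -153        66       199 ]
[      157       147      -230 ]
[      -77      -192       125 ]

Matrix multiplication: (RS)[i][j] = sum over k of R[i][k] * S[k][j].
  (RS)[0][0] = (10)*(-7) + (-15)*(5) + (8)*(-1) = -153
  (RS)[0][1] = (10)*(-3) + (-15)*(0) + (8)*(12) = 66
  (RS)[0][2] = (10)*(-1) + (-15)*(-15) + (8)*(-2) = 199
  (RS)[1][0] = (-13)*(-7) + (15)*(5) + (9)*(-1) = 157
  (RS)[1][1] = (-13)*(-3) + (15)*(0) + (9)*(12) = 147
  (RS)[1][2] = (-13)*(-1) + (15)*(-15) + (9)*(-2) = -230
  (RS)[2][0] = (8)*(-7) + (-7)*(5) + (-14)*(-1) = -77
  (RS)[2][1] = (8)*(-3) + (-7)*(0) + (-14)*(12) = -192
  (RS)[2][2] = (8)*(-1) + (-7)*(-15) + (-14)*(-2) = 125
RS =
[     -153        66       199 ]
[      157       147      -230 ]
[      -77      -192       125 ]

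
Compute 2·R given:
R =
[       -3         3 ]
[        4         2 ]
2R =
[       -6         6 ]
[        8         4 ]

Scalar multiplication is elementwise: (2R)[i][j] = 2 * R[i][j].
  (2R)[0][0] = 2 * (-3) = -6
  (2R)[0][1] = 2 * (3) = 6
  (2R)[1][0] = 2 * (4) = 8
  (2R)[1][1] = 2 * (2) = 4
2R =
[       -6         6 ]
[        8         4 ]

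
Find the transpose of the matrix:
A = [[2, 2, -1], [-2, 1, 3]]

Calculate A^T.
[[2, -2], [2, 1], [-1, 3]]

The transpose sends entry (i,j) to (j,i); rows become columns.
Row 0 of A: [2, 2, -1] -> column 0 of A^T.
Row 1 of A: [-2, 1, 3] -> column 1 of A^T.
A^T = [[2, -2], [2, 1], [-1, 3]]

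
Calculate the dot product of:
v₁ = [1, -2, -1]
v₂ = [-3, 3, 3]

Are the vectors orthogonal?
-12, No

The dot product is the sum of products of corresponding components.
v₁·v₂ = (1)*(-3) + (-2)*(3) + (-1)*(3) = -3 - 6 - 3 = -12.
Two vectors are orthogonal iff their dot product is 0; here the dot product is -12, so the vectors are not orthogonal.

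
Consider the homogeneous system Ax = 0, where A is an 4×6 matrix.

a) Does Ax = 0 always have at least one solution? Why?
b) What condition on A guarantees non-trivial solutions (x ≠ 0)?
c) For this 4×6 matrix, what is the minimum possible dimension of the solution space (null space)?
a) Yes, x = 0 is always a solution. b) When A has linearly dependent columns (rank < n). c) Minimum nullity = 2.

a) x = 0 satisfies A·0 = 0, so the zero vector is always a solution.
b) Non-trivial solutions exist iff the columns of A are linearly dependent, equivalently rank(A) < n (the number of columns).
c) By rank-nullity, rank(A) + nullity(A) = n = 6. Since A has only 4 rows, rank(A) ≤ 4, so nullity(A) ≥ 6 - 4 = 2.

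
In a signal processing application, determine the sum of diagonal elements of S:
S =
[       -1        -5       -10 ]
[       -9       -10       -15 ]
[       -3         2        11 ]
tr(S) = -1 - 10 + 11 = 0

The trace of a square matrix is the sum of its diagonal entries.
Diagonal entries of S: S[0][0] = -1, S[1][1] = -10, S[2][2] = 11.
tr(S) = -1 - 10 + 11 = 0.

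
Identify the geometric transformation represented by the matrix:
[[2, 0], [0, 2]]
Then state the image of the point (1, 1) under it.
uniform scaling by factor 2; image of (1, 1) is (2, 2)

This is a diagonal matrix with equal entries 2, so it scales both axes by the same factor 2.
The matrix [[2, 0], [0, 2]] represents: uniform scaling by factor 2.
Applying it to (1, 1): [2·1 + 0·1, 0·1 + 2·1] = (2, 2).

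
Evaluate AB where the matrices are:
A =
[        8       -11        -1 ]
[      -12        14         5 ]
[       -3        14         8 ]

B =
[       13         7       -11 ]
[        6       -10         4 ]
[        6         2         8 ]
AB =
[       32       164      -140 ]
[      -42      -214       228 ]
[       93      -145       153 ]

Matrix multiplication: (AB)[i][j] = sum over k of A[i][k] * B[k][j].
  (AB)[0][0] = (8)*(13) + (-11)*(6) + (-1)*(6) = 32
  (AB)[0][1] = (8)*(7) + (-11)*(-10) + (-1)*(2) = 164
  (AB)[0][2] = (8)*(-11) + (-11)*(4) + (-1)*(8) = -140
  (AB)[1][0] = (-12)*(13) + (14)*(6) + (5)*(6) = -42
  (AB)[1][1] = (-12)*(7) + (14)*(-10) + (5)*(2) = -214
  (AB)[1][2] = (-12)*(-11) + (14)*(4) + (5)*(8) = 228
  (AB)[2][0] = (-3)*(13) + (14)*(6) + (8)*(6) = 93
  (AB)[2][1] = (-3)*(7) + (14)*(-10) + (8)*(2) = -145
  (AB)[2][2] = (-3)*(-11) + (14)*(4) + (8)*(8) = 153
AB =
[       32       164      -140 ]
[      -42      -214       228 ]
[       93      -145       153 ]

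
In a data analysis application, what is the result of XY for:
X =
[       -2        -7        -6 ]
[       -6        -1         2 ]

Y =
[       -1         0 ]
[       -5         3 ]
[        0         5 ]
XY =
[       37       -51 ]
[       11         7 ]

Matrix multiplication: (XY)[i][j] = sum over k of X[i][k] * Y[k][j].
  (XY)[0][0] = (-2)*(-1) + (-7)*(-5) + (-6)*(0) = 37
  (XY)[0][1] = (-2)*(0) + (-7)*(3) + (-6)*(5) = -51
  (XY)[1][0] = (-6)*(-1) + (-1)*(-5) + (2)*(0) = 11
  (XY)[1][1] = (-6)*(0) + (-1)*(3) + (2)*(5) = 7
XY =
[       37       -51 ]
[       11         7 ]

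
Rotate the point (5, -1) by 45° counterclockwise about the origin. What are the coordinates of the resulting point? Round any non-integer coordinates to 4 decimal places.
(4.2426, 2.8284)

Rotation matrix R(θ) = [[cos θ, -sin θ], [sin θ, cos θ]]; for θ = 45°:
R = [[√2/2, -√2/2], [√2/2, √2/2]]
Result: R × [5, -1]ᵀ = [√2/2·5 + (-√2/2)·-1, √2/2·5 + (√2/2)·-1]ᵀ = (4.2426, 2.8284)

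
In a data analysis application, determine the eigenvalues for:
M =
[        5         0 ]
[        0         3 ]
λ = 3, 5

Solve det(M - λI) = 0. For a 2×2 matrix the characteristic equation is λ² - (trace)λ + det = 0.
trace(M) = a + d = 5 + 3 = 8.
det(M) = a*d - b*c = (5)*(3) - (0)*(0) = 15 - 0 = 15.
Characteristic equation: λ² - (8)λ + (15) = 0.
Discriminant = (8)² - 4*(15) = 64 - 60 = 4.
λ = (8 ± √4) / 2 = (8 ± 2) / 2 = 3, 5.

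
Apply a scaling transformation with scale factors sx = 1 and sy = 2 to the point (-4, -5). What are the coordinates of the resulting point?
(-4, -10)

Scaling matrix:
[[1, 0], [0, 2]]
Result: (-4 × 1, -5 × 2) = (-4, -10)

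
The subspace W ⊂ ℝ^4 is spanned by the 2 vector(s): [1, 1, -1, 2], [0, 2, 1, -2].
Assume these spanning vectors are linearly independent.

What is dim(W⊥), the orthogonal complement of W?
dim(W⊥) = 2

For any subspace W of ℝ^n, dim(W) + dim(W⊥) = n (the whole-space dimension).
Here the given 2 vectors are linearly independent, so dim(W) = 2.
Thus dim(W⊥) = n - dim(W) = 4 - 2 = 2.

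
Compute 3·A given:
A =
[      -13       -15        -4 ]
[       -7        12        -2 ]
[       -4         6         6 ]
3A =
[      -39       -45       -12 ]
[      -21        36        -6 ]
[      -12        18        18 ]

Scalar multiplication is elementwise: (3A)[i][j] = 3 * A[i][j].
  (3A)[0][0] = 3 * (-13) = -39
  (3A)[0][1] = 3 * (-15) = -45
  (3A)[0][2] = 3 * (-4) = -12
  (3A)[1][0] = 3 * (-7) = -21
  (3A)[1][1] = 3 * (12) = 36
  (3A)[1][2] = 3 * (-2) = -6
  (3A)[2][0] = 3 * (-4) = -12
  (3A)[2][1] = 3 * (6) = 18
  (3A)[2][2] = 3 * (6) = 18
3A =
[      -39       -45       -12 ]
[      -21        36        -6 ]
[      -12        18        18 ]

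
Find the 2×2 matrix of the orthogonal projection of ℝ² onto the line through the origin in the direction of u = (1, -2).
[[1/5, -2/5], [-2/5, 4/5]]

The orthogonal projection onto the line spanned by a nonzero vector u = (a, b) has matrix P = (u uᵀ) / (uᵀ u) = (1/(a² + b²)) · [[a², ab], [ab, b²]].
Here u = (1, -2), so a² + b² = 1 + 4 = 5.
P = (1/5) · [[1, -2], [-2, 4]] = [[1/5, -2/5], [-2/5, 4/5]].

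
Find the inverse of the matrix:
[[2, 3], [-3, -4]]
[[-4, -3], [3, 2]]

For [[a,b],[c,d]], inverse = (1/det)·[[d,-b],[-c,a]]
det = 2·-4 - 3·-3 = 1
Inverse = (1/1)·[[-4, -3], [3, 2]]
        = [[-4, -3], [3, 2]]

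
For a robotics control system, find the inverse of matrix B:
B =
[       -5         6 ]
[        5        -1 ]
det(B) = -25
B⁻¹ =
[     1/25      6/25 ]
[      1/5       1/5 ]

For a 2×2 matrix B = [[a, b], [c, d]] with det(B) ≠ 0, B⁻¹ = (1/det(B)) * [[d, -b], [-c, a]].
det(B) = (-5)*(-1) - (6)*(5) = 5 - 30 = -25.
B⁻¹ = (1/-25) * [[-1, -6], [-5, -5]].
Dividing each entry by -25 and reducing:
B⁻¹ =
[     1/25      6/25 ]
[      1/5       1/5 ]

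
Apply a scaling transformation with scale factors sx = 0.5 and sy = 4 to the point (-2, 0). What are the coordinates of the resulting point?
(-1.0, 0)

Scaling matrix:
[[0.50, 0], [0, 4]]
Result: (-2 × 0.5, 0 × 4) = (-1.0, 0)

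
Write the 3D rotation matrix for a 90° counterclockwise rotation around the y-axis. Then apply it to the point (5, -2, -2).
R = [[0, 0, 1], [0, 1, 0], [-1, 0, 0]]; R·(5, -2, -2) = (-2, -2, -5)

Rotation matrix for 90° around y-axis:
cos(90°) = 0, sin(90°) = 1
R = [[0, 0, 1], [0, 1, 0], [-1, 0, 0]]
Apply to (5, -2, -2): R·[5, -2, -2]ᵀ = (-2, -2, -5)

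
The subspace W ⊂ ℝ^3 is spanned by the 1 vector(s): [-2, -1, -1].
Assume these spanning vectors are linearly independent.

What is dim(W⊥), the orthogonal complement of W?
dim(W⊥) = 2

For any subspace W of ℝ^n, dim(W) + dim(W⊥) = n (the whole-space dimension).
Here the given 1 vectors are linearly independent, so dim(W) = 1.
Thus dim(W⊥) = n - dim(W) = 3 - 1 = 2.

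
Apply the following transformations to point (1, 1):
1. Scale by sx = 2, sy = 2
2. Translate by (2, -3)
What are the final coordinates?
(4, -1)

Step 1: Scale (1, 1) by (sx, sy) = (2, 2) → (2, 2)
Step 2: Translate by (2, -3) → (4, -1)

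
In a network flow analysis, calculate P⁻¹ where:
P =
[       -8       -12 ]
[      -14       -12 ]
det(P) = -72
P⁻¹ =
[      1/6      -1/6 ]
[    -7/36       1/9 ]

For a 2×2 matrix P = [[a, b], [c, d]] with det(P) ≠ 0, P⁻¹ = (1/det(P)) * [[d, -b], [-c, a]].
det(P) = (-8)*(-12) - (-12)*(-14) = 96 - 168 = -72.
P⁻¹ = (1/-72) * [[-12, 12], [14, -8]].
Dividing each entry by -72 and reducing:
P⁻¹ =
[      1/6      -1/6 ]
[    -7/36       1/9 ]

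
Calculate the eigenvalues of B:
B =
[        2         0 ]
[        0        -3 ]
λ = -3, 2

Solve det(B - λI) = 0. For a 2×2 matrix the characteristic equation is λ² - (trace)λ + det = 0.
trace(B) = a + d = 2 - 3 = -1.
det(B) = a*d - b*c = (2)*(-3) - (0)*(0) = -6 - 0 = -6.
Characteristic equation: λ² - (-1)λ + (-6) = 0.
Discriminant = (-1)² - 4*(-6) = 1 + 24 = 25.
λ = (-1 ± √25) / 2 = (-1 ± 5) / 2 = -3, 2.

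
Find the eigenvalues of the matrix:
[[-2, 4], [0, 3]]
λ = -2 and λ = 3

Characteristic equation: det(A - λI) = 0
λ² - (trace)λ + (det) = 0
λ² - (1)λ + (-6) = 0
λ² - 1λ - 6 = 0
Solving: λ = -2, 3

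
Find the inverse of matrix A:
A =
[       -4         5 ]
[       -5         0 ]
det(A) = 25
A⁻¹ =
[        0      -1/5 ]
[      1/5     -4/25 ]

For a 2×2 matrix A = [[a, b], [c, d]] with det(A) ≠ 0, A⁻¹ = (1/det(A)) * [[d, -b], [-c, a]].
det(A) = (-4)*(0) - (5)*(-5) = 0 + 25 = 25.
A⁻¹ = (1/25) * [[0, -5], [5, -4]].
Dividing each entry by 25 and reducing:
A⁻¹ =
[        0      -1/5 ]
[      1/5     -4/25 ]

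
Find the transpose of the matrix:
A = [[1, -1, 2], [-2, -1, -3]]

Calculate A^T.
[[1, -2], [-1, -1], [2, -3]]

The transpose sends entry (i,j) to (j,i); rows become columns.
Row 0 of A: [1, -1, 2] -> column 0 of A^T.
Row 1 of A: [-2, -1, -3] -> column 1 of A^T.
A^T = [[1, -2], [-1, -1], [2, -3]]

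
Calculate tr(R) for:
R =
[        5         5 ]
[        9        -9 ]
tr(R) = 5 - 9 = -4

The trace of a square matrix is the sum of its diagonal entries.
Diagonal entries of R: R[0][0] = 5, R[1][1] = -9.
tr(R) = 5 - 9 = -4.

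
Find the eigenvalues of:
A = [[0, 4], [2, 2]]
λ = -2, 4

Solve det(A - λI) = 0. For a 2×2 matrix this is λ² - (trace)λ + det = 0.
trace(A) = 0 + 2 = 2.
det(A) = (0)*(2) - (4)*(2) = 0 - 8 = -8.
Characteristic equation: λ² - (2)λ + (-8) = 0.
Discriminant: (2)² - 4*(-8) = 4 + 32 = 36.
Roots: λ = (2 ± √36) / 2 = -2, 4.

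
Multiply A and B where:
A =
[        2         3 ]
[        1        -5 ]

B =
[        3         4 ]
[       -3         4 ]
AB =
[       -3        20 ]
[       18       -16 ]

Matrix multiplication: (AB)[i][j] = sum over k of A[i][k] * B[k][j].
  (AB)[0][0] = (2)*(3) + (3)*(-3) = -3
  (AB)[0][1] = (2)*(4) + (3)*(4) = 20
  (AB)[1][0] = (1)*(3) + (-5)*(-3) = 18
  (AB)[1][1] = (1)*(4) + (-5)*(4) = -16
AB =
[       -3        20 ]
[       18       -16 ]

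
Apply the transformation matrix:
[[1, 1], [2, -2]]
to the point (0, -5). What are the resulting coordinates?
(-5, 10)

Matrix multiplication:
[[1, 1], [2, -2]] × [0, -5]ᵀ
= [1×0 + 1×-5, 2×0 + -2×-5]ᵀ
= [-5.0000, 10.0000]ᵀ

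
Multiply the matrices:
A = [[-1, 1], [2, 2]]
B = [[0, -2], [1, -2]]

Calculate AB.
[[1, 0], [2, -8]]

Each entry (i,j) of AB = sum over k of A[i][k]*B[k][j].
(AB)[0][0] = (-1)*(0) + (1)*(1) = 1
(AB)[0][1] = (-1)*(-2) + (1)*(-2) = 0
(AB)[1][0] = (2)*(0) + (2)*(1) = 2
(AB)[1][1] = (2)*(-2) + (2)*(-2) = -8
AB = [[1, 0], [2, -8]]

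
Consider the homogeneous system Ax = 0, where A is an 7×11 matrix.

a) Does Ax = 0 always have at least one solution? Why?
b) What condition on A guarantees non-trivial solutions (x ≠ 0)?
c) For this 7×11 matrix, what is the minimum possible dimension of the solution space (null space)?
a) Yes, x = 0 is always a solution. b) When A has linearly dependent columns (rank < n). c) Minimum nullity = 4.

a) x = 0 satisfies A·0 = 0, so the zero vector is always a solution.
b) Non-trivial solutions exist iff the columns of A are linearly dependent, equivalently rank(A) < n (the number of columns).
c) By rank-nullity, rank(A) + nullity(A) = n = 11. Since A has only 7 rows, rank(A) ≤ 7, so nullity(A) ≥ 11 - 7 = 4.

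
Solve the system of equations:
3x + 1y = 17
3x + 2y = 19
x = 5, y = 2

Use elimination (row reduction):
Equation 1: 3x + 1y = 17.
Equation 2: 3x + 2y = 19.
Multiply Eq1 by 3 and Eq2 by 3: 9x + 3y = 51;  9x + 6y = 57.
Subtract: (3)y = 6, so y = 2.
Back-substitute into Eq1: 3x + 1*(2) = 17, so x = 5.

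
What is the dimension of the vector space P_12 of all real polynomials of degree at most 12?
Dimension = 13

A polynomial of degree at most 12 can be written as a₀ + a₁x + a₂x² + … + a_12x^12, with 13 free coefficients a₀, …, a_12.
The set {1, x, x², …, x^12} is a basis: it spans P_12 (every such polynomial is a linear combination of these) and is linearly independent (a polynomial is zero iff all its coefficients are zero).
Therefore dim(P_12) = 12 + 1 = 13.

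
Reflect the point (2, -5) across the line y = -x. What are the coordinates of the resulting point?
(5, -2)

Reflection across line y = -x: (2, -5) → (5, -2)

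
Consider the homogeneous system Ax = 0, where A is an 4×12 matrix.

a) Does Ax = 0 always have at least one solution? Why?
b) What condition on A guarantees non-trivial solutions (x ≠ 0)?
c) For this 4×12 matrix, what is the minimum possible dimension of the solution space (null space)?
a) Yes, x = 0 is always a solution. b) When A has linearly dependent columns (rank < n). c) Minimum nullity = 8.

a) x = 0 satisfies A·0 = 0, so the zero vector is always a solution.
b) Non-trivial solutions exist iff the columns of A are linearly dependent, equivalently rank(A) < n (the number of columns).
c) By rank-nullity, rank(A) + nullity(A) = n = 12. Since A has only 4 rows, rank(A) ≤ 4, so nullity(A) ≥ 12 - 4 = 8.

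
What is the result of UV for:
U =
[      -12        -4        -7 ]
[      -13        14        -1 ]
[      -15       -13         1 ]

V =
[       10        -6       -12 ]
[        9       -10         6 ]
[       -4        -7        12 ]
UV =
[     -128       161        36 ]
[        0       -55       228 ]
[     -271       213       114 ]

Matrix multiplication: (UV)[i][j] = sum over k of U[i][k] * V[k][j].
  (UV)[0][0] = (-12)*(10) + (-4)*(9) + (-7)*(-4) = -128
  (UV)[0][1] = (-12)*(-6) + (-4)*(-10) + (-7)*(-7) = 161
  (UV)[0][2] = (-12)*(-12) + (-4)*(6) + (-7)*(12) = 36
  (UV)[1][0] = (-13)*(10) + (14)*(9) + (-1)*(-4) = 0
  (UV)[1][1] = (-13)*(-6) + (14)*(-10) + (-1)*(-7) = -55
  (UV)[1][2] = (-13)*(-12) + (14)*(6) + (-1)*(12) = 228
  (UV)[2][0] = (-15)*(10) + (-13)*(9) + (1)*(-4) = -271
  (UV)[2][1] = (-15)*(-6) + (-13)*(-10) + (1)*(-7) = 213
  (UV)[2][2] = (-15)*(-12) + (-13)*(6) + (1)*(12) = 114
UV =
[     -128       161        36 ]
[        0       -55       228 ]
[     -271       213       114 ]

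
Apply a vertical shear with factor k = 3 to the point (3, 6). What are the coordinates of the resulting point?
(3, 15)

Shear matrix for vertical shear with factor k = 3:
[[1, 0], [3, 1]]
Result: (3, 6) → (3, 15)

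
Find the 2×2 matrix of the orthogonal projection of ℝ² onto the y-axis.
[[0, 0], [0, 1]]

The orthogonal projection onto the line spanned by a nonzero vector u = (a, b) has matrix P = (u uᵀ) / (uᵀ u) = (1/(a² + b²)) · [[a², ab], [ab, b²]].
Here u = (0, 1), so a² + b² = 0 + 1 = 1.
P = (1/1) · [[0, 0], [0, 1]] = [[0, 0], [0, 1]].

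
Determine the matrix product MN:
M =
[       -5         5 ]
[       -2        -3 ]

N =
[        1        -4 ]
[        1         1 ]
MN =
[        0        25 ]
[       -5         5 ]

Matrix multiplication: (MN)[i][j] = sum over k of M[i][k] * N[k][j].
  (MN)[0][0] = (-5)*(1) + (5)*(1) = 0
  (MN)[0][1] = (-5)*(-4) + (5)*(1) = 25
  (MN)[1][0] = (-2)*(1) + (-3)*(1) = -5
  (MN)[1][1] = (-2)*(-4) + (-3)*(1) = 5
MN =
[        0        25 ]
[       -5         5 ]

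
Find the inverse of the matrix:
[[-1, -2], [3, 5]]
[[5, 2], [-3, -1]]

For [[a,b],[c,d]], inverse = (1/det)·[[d,-b],[-c,a]]
det = -1·5 - -2·3 = 1
Inverse = (1/1)·[[5, 2], [-3, -1]]
        = [[5, 2], [-3, -1]]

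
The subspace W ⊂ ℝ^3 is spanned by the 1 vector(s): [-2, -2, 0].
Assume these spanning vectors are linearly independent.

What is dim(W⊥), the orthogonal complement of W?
dim(W⊥) = 2

For any subspace W of ℝ^n, dim(W) + dim(W⊥) = n (the whole-space dimension).
Here the given 1 vectors are linearly independent, so dim(W) = 1.
Thus dim(W⊥) = n - dim(W) = 3 - 1 = 2.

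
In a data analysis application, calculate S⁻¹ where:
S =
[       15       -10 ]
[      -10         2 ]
det(S) = -70
S⁻¹ =
[    -1/35      -1/7 ]
[     -1/7     -3/14 ]

For a 2×2 matrix S = [[a, b], [c, d]] with det(S) ≠ 0, S⁻¹ = (1/det(S)) * [[d, -b], [-c, a]].
det(S) = (15)*(2) - (-10)*(-10) = 30 - 100 = -70.
S⁻¹ = (1/-70) * [[2, 10], [10, 15]].
Dividing each entry by -70 and reducing:
S⁻¹ =
[    -1/35      -1/7 ]
[     -1/7     -3/14 ]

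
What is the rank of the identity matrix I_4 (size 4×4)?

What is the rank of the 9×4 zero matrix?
rank(I_4) = 4, rank(0) = 0

The identity I_4 has 4 columns that are the standard basis vectors e_1, …, e_4. These are linearly independent, so all 4 columns are pivots and rank(I_4) = 4.
The 9×4 zero matrix has every entry zero, so every row is the zero row and there are no pivots; rank(0) = 0.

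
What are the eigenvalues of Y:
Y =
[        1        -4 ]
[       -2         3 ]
λ = -1, 5

Solve det(Y - λI) = 0. For a 2×2 matrix the characteristic equation is λ² - (trace)λ + det = 0.
trace(Y) = a + d = 1 + 3 = 4.
det(Y) = a*d - b*c = (1)*(3) - (-4)*(-2) = 3 - 8 = -5.
Characteristic equation: λ² - (4)λ + (-5) = 0.
Discriminant = (4)² - 4*(-5) = 16 + 20 = 36.
λ = (4 ± √36) / 2 = (4 ± 6) / 2 = -1, 5.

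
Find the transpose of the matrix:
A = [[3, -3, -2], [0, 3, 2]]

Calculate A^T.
[[3, 0], [-3, 3], [-2, 2]]

The transpose sends entry (i,j) to (j,i); rows become columns.
Row 0 of A: [3, -3, -2] -> column 0 of A^T.
Row 1 of A: [0, 3, 2] -> column 1 of A^T.
A^T = [[3, 0], [-3, 3], [-2, 2]]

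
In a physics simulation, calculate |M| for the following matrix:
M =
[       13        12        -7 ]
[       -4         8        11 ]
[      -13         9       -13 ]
det(M) = -5455

Expand along row 0 (cofactor expansion): det(M) = a*(e*i - f*h) - b*(d*i - f*g) + c*(d*h - e*g), where the 3×3 is [[a, b, c], [d, e, f], [g, h, i]].
Minor M_00 = (8)*(-13) - (11)*(9) = -104 - 99 = -203.
Minor M_01 = (-4)*(-13) - (11)*(-13) = 52 + 143 = 195.
Minor M_02 = (-4)*(9) - (8)*(-13) = -36 + 104 = 68.
det(M) = (13)*(-203) - (12)*(195) + (-7)*(68) = -2639 - 2340 - 476 = -5455.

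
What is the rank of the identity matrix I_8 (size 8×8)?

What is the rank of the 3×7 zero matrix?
rank(I_8) = 8, rank(0) = 0

The identity I_8 has 8 columns that are the standard basis vectors e_1, …, e_8. These are linearly independent, so all 8 columns are pivots and rank(I_8) = 8.
The 3×7 zero matrix has every entry zero, so every row is the zero row and there are no pivots; rank(0) = 0.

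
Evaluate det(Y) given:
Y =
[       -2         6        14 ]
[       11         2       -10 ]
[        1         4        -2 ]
det(Y) = 588

Expand along row 0 (cofactor expansion): det(Y) = a*(e*i - f*h) - b*(d*i - f*g) + c*(d*h - e*g), where the 3×3 is [[a, b, c], [d, e, f], [g, h, i]].
Minor M_00 = (2)*(-2) - (-10)*(4) = -4 + 40 = 36.
Minor M_01 = (11)*(-2) - (-10)*(1) = -22 + 10 = -12.
Minor M_02 = (11)*(4) - (2)*(1) = 44 - 2 = 42.
det(Y) = (-2)*(36) - (6)*(-12) + (14)*(42) = -72 + 72 + 588 = 588.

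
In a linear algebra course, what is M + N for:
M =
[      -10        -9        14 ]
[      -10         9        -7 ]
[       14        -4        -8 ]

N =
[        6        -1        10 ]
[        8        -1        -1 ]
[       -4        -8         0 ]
M + N =
[       -4       -10        24 ]
[       -2         8        -8 ]
[       10       -12        -8 ]

Matrix addition is elementwise: (M+N)[i][j] = M[i][j] + N[i][j].
  (M+N)[0][0] = (-10) + (6) = -4
  (M+N)[0][1] = (-9) + (-1) = -10
  (M+N)[0][2] = (14) + (10) = 24
  (M+N)[1][0] = (-10) + (8) = -2
  (M+N)[1][1] = (9) + (-1) = 8
  (M+N)[1][2] = (-7) + (-1) = -8
  (M+N)[2][0] = (14) + (-4) = 10
  (M+N)[2][1] = (-4) + (-8) = -12
  (M+N)[2][2] = (-8) + (0) = -8
M + N =
[       -4       -10        24 ]
[       -2         8        -8 ]
[       10       -12        -8 ]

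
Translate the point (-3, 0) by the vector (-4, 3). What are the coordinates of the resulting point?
(-7, 3)

Translation by (-4, 3):
x' = -3 + -4 = -7
y' = 0 + 3 = 3
Homogeneous matrix: [[1, 0, -4], [0, 1, 3], [0, 0, 1]]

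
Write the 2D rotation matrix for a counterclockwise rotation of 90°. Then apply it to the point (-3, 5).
R = [[0, -1], [1, 0]]; R·(-3, 5) = (-5, -3)

Rotation matrix formula: R(θ) = [[cos θ, -sin θ], [sin θ, cos θ]]
For θ = 90°:
cos(90°) = 0
sin(90°) = 1
R = [[0, -1], [1, 0]]
Apply to (-3, 5): [0·-3 + (-1)·5, 1·-3 + 0·5] = (-5, -3)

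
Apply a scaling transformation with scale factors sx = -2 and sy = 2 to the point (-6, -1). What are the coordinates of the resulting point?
(12, -2)

Scaling matrix:
[[-2, 0], [0, 2]]
Result: (-6 × -2, -1 × 2) = (12, -2)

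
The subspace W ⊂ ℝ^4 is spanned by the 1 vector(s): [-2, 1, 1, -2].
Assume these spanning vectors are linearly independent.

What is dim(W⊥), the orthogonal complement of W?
dim(W⊥) = 3

For any subspace W of ℝ^n, dim(W) + dim(W⊥) = n (the whole-space dimension).
Here the given 1 vectors are linearly independent, so dim(W) = 1.
Thus dim(W⊥) = n - dim(W) = 4 - 1 = 3.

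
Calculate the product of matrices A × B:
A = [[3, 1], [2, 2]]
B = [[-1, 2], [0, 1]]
[[-3, 7], [-2, 6]]

Matrix multiplication:
C[0][0] = 3×-1 + 1×0 = -3
C[0][1] = 3×2 + 1×1 = 7
C[1][0] = 2×-1 + 2×0 = -2
C[1][1] = 2×2 + 2×1 = 6
Result: [[-3, 7], [-2, 6]]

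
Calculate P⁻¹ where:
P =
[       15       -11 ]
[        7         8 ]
det(P) = 197
P⁻¹ =
[    8/197    11/197 ]
[   -7/197    15/197 ]

For a 2×2 matrix P = [[a, b], [c, d]] with det(P) ≠ 0, P⁻¹ = (1/det(P)) * [[d, -b], [-c, a]].
det(P) = (15)*(8) - (-11)*(7) = 120 + 77 = 197.
P⁻¹ = (1/197) * [[8, 11], [-7, 15]].
Dividing each entry by 197 and reducing:
P⁻¹ =
[    8/197    11/197 ]
[   -7/197    15/197 ]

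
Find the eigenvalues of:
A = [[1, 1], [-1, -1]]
λ = 0, 0

Solve det(A - λI) = 0. For a 2×2 matrix this is λ² - (trace)λ + det = 0.
trace(A) = 1 - 1 = 0.
det(A) = (1)*(-1) - (1)*(-1) = -1 + 1 = 0.
Characteristic equation: λ² - (0)λ + (0) = 0.
Discriminant: (0)² - 4*(0) = 0 - 0 = 0.
Roots: λ = (0 ± √0) / 2 = 0, 0.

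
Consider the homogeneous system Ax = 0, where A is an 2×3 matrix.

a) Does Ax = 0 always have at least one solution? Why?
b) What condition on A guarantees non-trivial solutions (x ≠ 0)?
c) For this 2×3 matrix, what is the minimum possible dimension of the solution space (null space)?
a) Yes, x = 0 is always a solution. b) When A has linearly dependent columns (rank < n). c) Minimum nullity = 1.

a) x = 0 satisfies A·0 = 0, so the zero vector is always a solution.
b) Non-trivial solutions exist iff the columns of A are linearly dependent, equivalently rank(A) < n (the number of columns).
c) By rank-nullity, rank(A) + nullity(A) = n = 3. Since A has only 2 rows, rank(A) ≤ 2, so nullity(A) ≥ 3 - 2 = 1.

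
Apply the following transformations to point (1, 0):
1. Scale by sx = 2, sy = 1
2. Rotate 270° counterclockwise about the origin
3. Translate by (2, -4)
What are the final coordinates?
(2, -6)

Step 1: Scale → (2, 0)
Step 2: Rotate 270° → (0, -2)
Step 3: Translate → (2, -6)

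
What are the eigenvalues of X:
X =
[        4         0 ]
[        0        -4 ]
λ = -4, 4

Solve det(X - λI) = 0. For a 2×2 matrix the characteristic equation is λ² - (trace)λ + det = 0.
trace(X) = a + d = 4 - 4 = 0.
det(X) = a*d - b*c = (4)*(-4) - (0)*(0) = -16 - 0 = -16.
Characteristic equation: λ² - (0)λ + (-16) = 0.
Discriminant = (0)² - 4*(-16) = 0 + 64 = 64.
λ = (0 ± √64) / 2 = (0 ± 8) / 2 = -4, 4.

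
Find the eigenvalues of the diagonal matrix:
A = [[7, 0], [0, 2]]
λ₁ = 7, λ₂ = 2

The characteristic polynomial of A is det(A - λI) = (7 - λ)(2 - λ) = 0.
The roots are λ = 7 and λ = 2, so the eigenvalues are the diagonal entries.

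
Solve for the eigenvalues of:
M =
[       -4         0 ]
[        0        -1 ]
λ = -4, -1

Solve det(M - λI) = 0. For a 2×2 matrix the characteristic equation is λ² - (trace)λ + det = 0.
trace(M) = a + d = -4 - 1 = -5.
det(M) = a*d - b*c = (-4)*(-1) - (0)*(0) = 4 - 0 = 4.
Characteristic equation: λ² - (-5)λ + (4) = 0.
Discriminant = (-5)² - 4*(4) = 25 - 16 = 9.
λ = (-5 ± √9) / 2 = (-5 ± 3) / 2 = -4, -1.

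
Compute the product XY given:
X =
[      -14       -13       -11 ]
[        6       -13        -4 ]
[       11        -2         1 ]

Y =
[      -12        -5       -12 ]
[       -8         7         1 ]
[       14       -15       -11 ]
XY =
[      118       144       276 ]
[      -24       -61       -41 ]
[     -102       -84      -145 ]

Matrix multiplication: (XY)[i][j] = sum over k of X[i][k] * Y[k][j].
  (XY)[0][0] = (-14)*(-12) + (-13)*(-8) + (-11)*(14) = 118
  (XY)[0][1] = (-14)*(-5) + (-13)*(7) + (-11)*(-15) = 144
  (XY)[0][2] = (-14)*(-12) + (-13)*(1) + (-11)*(-11) = 276
  (XY)[1][0] = (6)*(-12) + (-13)*(-8) + (-4)*(14) = -24
  (XY)[1][1] = (6)*(-5) + (-13)*(7) + (-4)*(-15) = -61
  (XY)[1][2] = (6)*(-12) + (-13)*(1) + (-4)*(-11) = -41
  (XY)[2][0] = (11)*(-12) + (-2)*(-8) + (1)*(14) = -102
  (XY)[2][1] = (11)*(-5) + (-2)*(7) + (1)*(-15) = -84
  (XY)[2][2] = (11)*(-12) + (-2)*(1) + (1)*(-11) = -145
XY =
[      118       144       276 ]
[      -24       -61       -41 ]
[     -102       -84      -145 ]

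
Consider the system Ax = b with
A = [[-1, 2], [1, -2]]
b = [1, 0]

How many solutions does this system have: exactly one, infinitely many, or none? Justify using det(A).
No solution

det(A) = (-1)*(-2) - (2)*(1) = 0, so A is singular.
The column space of A is span(column 1) = span([-1, 1]).
b = [1, 0] is not a scalar multiple of column 1, so b ∉ column space and the system is inconsistent — no solution.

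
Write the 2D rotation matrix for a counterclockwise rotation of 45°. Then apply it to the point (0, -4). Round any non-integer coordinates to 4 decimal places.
R = [[√2/2, -√2/2], [√2/2, √2/2]]; R·(0, -4) = (2.8284, -2.8284)

Rotation matrix formula: R(θ) = [[cos θ, -sin θ], [sin θ, cos θ]]
For θ = 45°:
cos(45°) = √2/2
sin(45°) = √2/2
R = [[√2/2, -√2/2], [√2/2, √2/2]]
Apply to (0, -4): [√2/2·0 + (-√2/2)·-4, √2/2·0 + √2/2·-4] = (2.8284, -2.8284)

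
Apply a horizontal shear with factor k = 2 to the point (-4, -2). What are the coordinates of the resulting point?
(-8, -2)

Shear matrix for horizontal shear with factor k = 2:
[[1, 2], [0, 1]]
Result: (-4, -2) → (-8, -2)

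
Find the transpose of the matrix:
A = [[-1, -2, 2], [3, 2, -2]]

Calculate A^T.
[[-1, 3], [-2, 2], [2, -2]]

The transpose sends entry (i,j) to (j,i); rows become columns.
Row 0 of A: [-1, -2, 2] -> column 0 of A^T.
Row 1 of A: [3, 2, -2] -> column 1 of A^T.
A^T = [[-1, 3], [-2, 2], [2, -2]]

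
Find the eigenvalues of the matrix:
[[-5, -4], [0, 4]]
λ = -5 and λ = 4

Characteristic equation: det(A - λI) = 0
λ² - (trace)λ + (det) = 0
λ² - (-1)λ + (-20) = 0
λ² + 1λ - 20 = 0
Solving: λ = -5, 4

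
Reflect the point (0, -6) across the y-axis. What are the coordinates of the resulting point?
(0, -6)

Reflection across y-axis: (0, -6) → (0, -6)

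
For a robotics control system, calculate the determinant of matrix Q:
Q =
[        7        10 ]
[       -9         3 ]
det(Q) = 111

For a 2×2 matrix [[a, b], [c, d]], det = a*d - b*c.
det(Q) = (7)*(3) - (10)*(-9) = 21 + 90 = 111.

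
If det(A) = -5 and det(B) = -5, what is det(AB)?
25

Use the multiplicative property of determinants: det(AB) = det(A)*det(B).
det(AB) = (-5)*(-5) = 25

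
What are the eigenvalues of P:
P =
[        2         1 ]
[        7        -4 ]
λ = -5, 3

Solve det(P - λI) = 0. For a 2×2 matrix the characteristic equation is λ² - (trace)λ + det = 0.
trace(P) = a + d = 2 - 4 = -2.
det(P) = a*d - b*c = (2)*(-4) - (1)*(7) = -8 - 7 = -15.
Characteristic equation: λ² - (-2)λ + (-15) = 0.
Discriminant = (-2)² - 4*(-15) = 4 + 60 = 64.
λ = (-2 ± √64) / 2 = (-2 ± 8) / 2 = -5, 3.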